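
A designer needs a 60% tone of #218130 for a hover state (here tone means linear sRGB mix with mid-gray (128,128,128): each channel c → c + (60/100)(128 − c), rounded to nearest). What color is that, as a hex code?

#5A8060

#218130 is rgb(33, 129, 48).
Lerp each channel 60% toward 128:
  R: 33 + 57 = 90 → 90
  G: 129 + 0.6×(128−129) = 129 − 0.6 = 128.4 → 128
  B: 48 + 0.6×(128−48) = 48 + 48 = 96 → 96
rgb(90, 128, 96) = #5A8060.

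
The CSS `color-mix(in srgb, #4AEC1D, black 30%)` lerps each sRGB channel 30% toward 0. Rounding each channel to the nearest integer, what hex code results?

#34A514

#4AEC1D is rgb(74, 236, 29).
Per channel, c → c + 0.3(0 − c):
  R: 74 + 0.3×(0−74) = 74 − 22.2 = 51.8 → 52
  G: 236 − 70.8 = 165.2 → 165
  B: 29 − 8.7 = 20.3 → 20
rgb(52, 165, 20) = #34A514.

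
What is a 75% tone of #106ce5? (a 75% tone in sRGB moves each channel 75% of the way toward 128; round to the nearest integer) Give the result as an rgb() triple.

#106ce5 is rgb(16, 108, 229).
A 75% tone moves each channel 75% toward 128:
  R: 16 + 0.75×(128−16) = 16 + 84 = 100 → 100
  G: 108 + 0.75×(128−108) = 108 + 15 = 123 → 123
  B: 229 + 0.75×(128−229) = 229 − 75.75 = 153.25 → 153

rgb(100, 123, 153)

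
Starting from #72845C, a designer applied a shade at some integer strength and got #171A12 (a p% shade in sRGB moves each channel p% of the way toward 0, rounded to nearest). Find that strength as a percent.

80%

#72845C is rgb(114, 132, 92); #171A12 is rgb(23, 26, 18).
On the G channel (widest range): 26 ≈ 132 + (p/100)(0 − 132), so p ≈ 100×(26 − 132)/(0 − 132) = -10600/-132 = 80.30.
p = 80 reproduces all three channels after rounding.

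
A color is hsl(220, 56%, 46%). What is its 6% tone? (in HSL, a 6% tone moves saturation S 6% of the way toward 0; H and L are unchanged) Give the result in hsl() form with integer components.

hsl(220, 53%, 46%)

S moves 6% from 56 toward 0: 56 − 3.36 = 52.64 → 53.
H and L are unchanged.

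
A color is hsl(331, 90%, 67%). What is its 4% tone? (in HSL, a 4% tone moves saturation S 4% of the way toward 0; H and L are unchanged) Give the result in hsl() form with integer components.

S moves 4% from 90 toward 0: 90 − 3.6 = 86.4 → 86.
H and L are unchanged.

hsl(331, 86%, 67%)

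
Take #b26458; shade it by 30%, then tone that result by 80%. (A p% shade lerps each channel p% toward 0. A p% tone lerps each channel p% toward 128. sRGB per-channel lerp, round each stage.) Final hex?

#b26458 is rgb(178, 100, 88).
Lerp each channel 30% toward 0:
  R: 178 + 0.3×(0−178) = 178 − 53.4 = 124.6 → 125
  G: 100 − 30 = 70 → 70
  B: 88 + 0.3×(0−88) = 88 − 26.4 = 61.6 → 62
After the shade: rgb(125, 70, 62) = #7d463e.
Per channel, c → c + 0.8(128 − c):
  R: 125 + 0.8×(128−125) = 125 + 2.4 = 127.4 → 127
  G: 70 + 0.8×(128−70) = 70 + 46.4 = 116.4 → 116
  B: 62 + 52.8 = 114.8 → 115
rgb(127, 116, 115) = #7f7473.

#7f7473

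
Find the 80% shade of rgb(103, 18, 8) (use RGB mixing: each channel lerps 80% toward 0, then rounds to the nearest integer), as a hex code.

#150402

An 80% shade moves each channel 80% toward 0:
  R: 103 − 82.4 = 20.6 → 21
  G: 18 + 0.8×(0−18) = 18 − 14.4 = 3.6 → 4
  B: 8 − 6.4 = 1.6 → 2
rgb(21, 4, 2) = #150402.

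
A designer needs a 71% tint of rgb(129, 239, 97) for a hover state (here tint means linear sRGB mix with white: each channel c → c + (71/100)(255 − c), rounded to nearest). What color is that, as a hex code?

#DAFAD1

Per channel, c → c + 0.71(255 − c):
  R: 129 + 0.71×(255−129) = 129 + 89.46 = 218.46 → 218
  G: 239 + 0.71×(255−239) = 239 + 11.36 = 250.36 → 250
  B: 97 + 112.18 = 209.18 → 209
rgb(218, 250, 209) = #DAFAD1.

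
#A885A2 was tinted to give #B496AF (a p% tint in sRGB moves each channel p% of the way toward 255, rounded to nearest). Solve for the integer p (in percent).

14%

#A885A2 is rgb(168, 133, 162); #B496AF is rgb(180, 150, 175).
On the G channel (widest range): 150 ≈ 133 + (p/100)(255 − 133), so p ≈ 100×(150 − 133)/(255 − 133) = 1700/122 = 13.93.
p = 14 reproduces all three channels after rounding.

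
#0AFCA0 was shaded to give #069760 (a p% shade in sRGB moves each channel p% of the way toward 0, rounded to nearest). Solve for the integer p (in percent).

40%

#0AFCA0 is rgb(10, 252, 160); #069760 is rgb(6, 151, 96).
On the G channel (widest range): 151 ≈ 252 + (p/100)(0 − 252), so p ≈ 100×(151 − 252)/(0 − 252) = -10100/-252 = 40.08.
p = 40 reproduces all three channels after rounding.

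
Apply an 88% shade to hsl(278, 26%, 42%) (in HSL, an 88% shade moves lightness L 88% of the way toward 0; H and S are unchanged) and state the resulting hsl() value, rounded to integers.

L moves 88% from 42 toward 0: 42 − 36.96 = 5.04 → 5.
H and S are unchanged.

hsl(278, 26%, 5%)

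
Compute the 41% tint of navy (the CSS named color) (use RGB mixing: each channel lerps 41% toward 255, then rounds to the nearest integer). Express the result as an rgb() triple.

rgb(105, 105, 180)

CSS navy is rgb(0, 0, 128).
Per channel, c → c + 0.41(255 − c):
  R: 0 + 0.41×(255−0) = 0 + 104.55 = 104.55 → 105
  G: 0 + 0.41×(255−0) = 0 + 104.55 = 104.55 → 105
  B: 128 + 0.41×(255−128) = 128 + 52.07 = 180.07 → 180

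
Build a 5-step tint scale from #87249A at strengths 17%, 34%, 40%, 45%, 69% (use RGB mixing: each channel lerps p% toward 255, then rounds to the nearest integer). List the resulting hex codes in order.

#87249A is rgb(135, 36, 154).
17%: (135 + 20.4 = 155.4→155, 36 + 37.23 = 73.23→73, 154 + 17.17 = 171.17→171) → #9B49AB
34%: (135 + 40.8 = 175.8→176, 36 + 74.46 = 110.46→110, 154 + 34.34 = 188.34→188) → #B06EBC
40%: (135 + 48 = 183→183, 36 + 87.6 = 123.6→124, 154 + 40.4 = 194.4→194) → #B77CC2
45%: (135 + 54 = 189→189, 36 + 98.55 = 134.55→135, 154 + 45.45 = 199.45→199) → #BD87C7
69%: (135 + 82.8 = 217.8→218, 36 + 151.11 = 187.11→187, 154 + 69.69 = 223.69→224) → #DABBE0

#9B49AB, #B06EBC, #B77CC2, #BD87C7, #DABBE0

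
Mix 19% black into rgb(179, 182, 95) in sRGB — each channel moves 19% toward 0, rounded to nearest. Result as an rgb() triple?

rgb(145, 147, 77)

Lerp each channel 19% toward 0:
  R: 179 + 0.19×(0−179) = 179 − 34.01 = 144.99 → 145
  G: 182 + 0.19×(0−182) = 182 − 34.58 = 147.42 → 147
  B: 95 + 0.19×(0−95) = 95 − 18.05 = 76.95 → 77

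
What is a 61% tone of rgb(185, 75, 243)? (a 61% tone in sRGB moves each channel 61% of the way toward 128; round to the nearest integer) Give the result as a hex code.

#966BAD

A 61% tone moves each channel 61% toward 128:
  R: 185 − 34.77 = 150.23 → 150
  G: 75 + 0.61×(128−75) = 75 + 32.33 = 107.33 → 107
  B: 243 + 0.61×(128−243) = 243 − 70.15 = 172.85 → 173
rgb(150, 107, 173) = #966BAD.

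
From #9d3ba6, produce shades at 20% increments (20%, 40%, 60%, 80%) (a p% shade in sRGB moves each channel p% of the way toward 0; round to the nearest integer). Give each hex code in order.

#9d3ba6 is rgb(157, 59, 166).
20%: (157 − 31.4 = 125.6→126, 59 − 11.8 = 47.2→47, 166 − 33.2 = 132.8→133) → #7e2f85
40%: (157 − 62.8 = 94.2→94, 59 − 23.6 = 35.4→35, 166 − 66.4 = 99.6→100) → #5e2364
60%: (157 − 94.2 = 62.8→63, 59 − 35.4 = 23.6→24, 166 − 99.6 = 66.4→66) → #3f1842
80%: (157 − 125.6 = 31.4→31, 59 − 47.2 = 11.8→12, 166 − 132.8 = 33.2→33) → #1f0c21

#7e2f85, #5e2364, #3f1842, #1f0c21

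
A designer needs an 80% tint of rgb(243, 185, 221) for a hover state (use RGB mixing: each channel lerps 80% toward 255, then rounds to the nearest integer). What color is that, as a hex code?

An 80% tint moves each channel 80% toward 255:
  R: 243 + 0.8×(255−243) = 243 + 9.6 = 252.6 → 253
  G: 185 + 56 = 241 → 241
  B: 221 + 0.8×(255−221) = 221 + 27.2 = 248.2 → 248
rgb(253, 241, 248) = #FDF1F8.

#FDF1F8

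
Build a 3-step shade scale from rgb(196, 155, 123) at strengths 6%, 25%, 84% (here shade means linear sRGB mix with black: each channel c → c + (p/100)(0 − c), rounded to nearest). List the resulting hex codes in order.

6%: (196 − 11.76 = 184.24→184, 155 − 9.3 = 145.7→146, 123 − 7.38 = 115.62→116) → #B89274
25%: (196 − 49 = 147→147, 155 − 38.75 = 116.25→116, 123 − 30.75 = 92.25→92) → #93745C
84%: (196 − 164.64 = 31.36→31, 155 − 130.2 = 24.8→25, 123 − 103.32 = 19.68→20) → #1F1914

#B89274, #93745C, #1F1914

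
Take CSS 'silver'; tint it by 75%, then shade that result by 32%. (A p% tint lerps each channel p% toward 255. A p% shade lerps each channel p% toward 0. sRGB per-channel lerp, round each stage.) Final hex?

#A3A3A3

CSS silver is rgb(192, 192, 192).
Per channel, c → c + 0.75(255 − c):
  R: 192 + 0.75×(255−192) = 192 + 47.25 = 239.25 → 239
  G: 192 + 0.75×(255−192) = 192 + 47.25 = 239.25 → 239
  B: 192 + 0.75×(255−192) = 192 + 47.25 = 239.25 → 239
After the tint: rgb(239, 239, 239) = #EFEFEF.
Per channel, c → c + 0.32(0 − c):
  R: 239 + 0.32×(0−239) = 239 − 76.48 = 162.52 → 163
  G: 239 + 0.32×(0−239) = 239 − 76.48 = 162.52 → 163
  B: 239 − 76.48 = 162.52 → 163
rgb(163, 163, 163) = #A3A3A3.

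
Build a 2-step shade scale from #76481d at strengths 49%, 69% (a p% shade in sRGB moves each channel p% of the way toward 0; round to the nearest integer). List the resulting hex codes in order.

#3c250f, #251609

#76481d is rgb(118, 72, 29).
49%: (118 − 57.82 = 60.18→60, 72 − 35.28 = 36.72→37, 29 − 14.21 = 14.79→15) → #3c250f
69%: (118 − 81.42 = 36.58→37, 72 − 49.68 = 22.32→22, 29 − 20.01 = 8.99→9) → #251609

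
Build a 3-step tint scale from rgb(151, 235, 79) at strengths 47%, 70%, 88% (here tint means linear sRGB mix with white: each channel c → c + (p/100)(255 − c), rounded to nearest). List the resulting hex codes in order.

#C8F4A2, #E0F9CA, #F3FDEA

47%: (151 + 48.88 = 199.88→200, 235 + 9.4 = 244.4→244, 79 + 82.72 = 161.72→162) → #C8F4A2
70%: (151 + 72.8 = 223.8→224, 235 + 14 = 249→249, 79 + 123.2 = 202.2→202) → #E0F9CA
88%: (151 + 91.52 = 242.52→243, 235 + 17.6 = 252.6→253, 79 + 154.88 = 233.88→234) → #F3FDEA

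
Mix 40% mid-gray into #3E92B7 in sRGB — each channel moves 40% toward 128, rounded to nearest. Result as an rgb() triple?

rgb(88, 139, 161)

#3E92B7 is rgb(62, 146, 183).
Per channel, c → c + 0.4(128 − c):
  R: 62 + 0.4×(128−62) = 62 + 26.4 = 88.4 → 88
  G: 146 + 0.4×(128−146) = 146 − 7.2 = 138.8 → 139
  B: 183 − 22 = 161 → 161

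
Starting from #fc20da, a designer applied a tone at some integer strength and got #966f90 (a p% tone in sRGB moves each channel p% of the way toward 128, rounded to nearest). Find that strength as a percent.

#fc20da is rgb(252, 32, 218); #966f90 is rgb(150, 111, 144).
On the R channel (widest range): 150 ≈ 252 + (p/100)(128 − 252), so p ≈ 100×(150 − 252)/(128 − 252) = -10200/-124 = 82.26.
p = 82 reproduces all three channels after rounding.

82%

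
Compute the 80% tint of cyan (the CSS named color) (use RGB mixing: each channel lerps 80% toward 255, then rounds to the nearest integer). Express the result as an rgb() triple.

rgb(204, 255, 255)

CSS cyan is rgb(0, 255, 255).
An 80% tint moves each channel 80% toward 255:
  R: 0 + 204 = 204 → 204
  G: 255 + 0 = 255 → 255
  B: 255 + 0 = 255 → 255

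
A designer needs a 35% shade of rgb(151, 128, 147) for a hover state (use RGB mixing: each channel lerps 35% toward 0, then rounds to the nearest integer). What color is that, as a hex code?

#625360

Per channel, c → c + 0.35(0 − c):
  R: 151 − 52.85 = 98.15 → 98
  G: 128 + 0.35×(0−128) = 128 − 44.8 = 83.2 → 83
  B: 147 − 51.45 = 95.55 → 96
rgb(98, 83, 96) = #625360.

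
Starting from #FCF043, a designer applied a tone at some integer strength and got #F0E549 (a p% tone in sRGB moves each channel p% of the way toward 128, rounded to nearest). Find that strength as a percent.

#FCF043 is rgb(252, 240, 67); #F0E549 is rgb(240, 229, 73).
On the R channel (widest range): 240 ≈ 252 + (p/100)(128 − 252), so p ≈ 100×(240 − 252)/(128 − 252) = -1200/-124 = 9.68.
p = 10 reproduces all three channels after rounding.

10%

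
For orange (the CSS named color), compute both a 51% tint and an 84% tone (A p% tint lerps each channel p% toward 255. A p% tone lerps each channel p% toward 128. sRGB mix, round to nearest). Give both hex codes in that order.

CSS orange is rgb(255, 165, 0).
51% tint:
  R: 255 + 0.51×(255−255) = 255 + 0 = 255 → 255
  G: 165 + 0.51×(255−165) = 165 + 45.9 = 210.9 → 211
  B: 0 + 0.51×(255−0) = 0 + 130.05 = 130.05 → 130
  → #FFD382
84% tone:
  R: 255 + 0.84×(128−255) = 255 − 106.68 = 148.32 → 148
  G: 165 − 31.08 = 133.92 → 134
  B: 0 + 107.52 = 107.52 → 108
  → #94866C

#FFD382, #94866C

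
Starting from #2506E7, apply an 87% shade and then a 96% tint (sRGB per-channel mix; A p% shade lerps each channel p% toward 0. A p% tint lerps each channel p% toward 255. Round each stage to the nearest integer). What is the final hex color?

#F5F5F6

#2506E7 is rgb(37, 6, 231).
An 87% shade moves each channel 87% toward 0:
  R: 37 + 0.87×(0−37) = 37 − 32.19 = 4.81 → 5
  G: 6 + 0.87×(0−6) = 6 − 5.22 = 0.78 → 1
  B: 231 − 200.97 = 30.03 → 30
After the shade: rgb(5, 1, 30) = #05011E.
A 96% tint moves each channel 96% toward 255:
  R: 5 + 0.96×(255−5) = 5 + 240 = 245 → 245
  G: 1 + 0.96×(255−1) = 1 + 243.84 = 244.84 → 245
  B: 30 + 0.96×(255−30) = 30 + 216 = 246 → 246
rgb(245, 245, 246) = #F5F5F6.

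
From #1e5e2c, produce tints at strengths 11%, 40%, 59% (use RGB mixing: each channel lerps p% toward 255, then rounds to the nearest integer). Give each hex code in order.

#377043, #789e80, #a3bda8

#1e5e2c is rgb(30, 94, 44).
11%: (30 + 24.75 = 54.75→55, 94 + 17.71 = 111.71→112, 44 + 23.21 = 67.21→67) → #377043
40%: (30 + 90 = 120→120, 94 + 64.4 = 158.4→158, 44 + 84.4 = 128.4→128) → #789e80
59%: (30 + 132.75 = 162.75→163, 94 + 94.99 = 188.99→189, 44 + 124.49 = 168.49→168) → #a3bda8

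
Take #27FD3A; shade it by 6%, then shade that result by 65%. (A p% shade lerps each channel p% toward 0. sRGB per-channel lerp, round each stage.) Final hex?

#0D5313

#27FD3A is rgb(39, 253, 58).
Lerp each channel 6% toward 0:
  R: 39 + 0.06×(0−39) = 39 − 2.34 = 36.66 → 37
  G: 253 + 0.06×(0−253) = 253 − 15.18 = 237.82 → 238
  B: 58 + 0.06×(0−58) = 58 − 3.48 = 54.52 → 55
After the shade: rgb(37, 238, 55) = #25EE37.
Lerp each channel 65% toward 0:
  R: 37 + 0.65×(0−37) = 37 − 24.05 = 12.95 → 13
  G: 238 + 0.65×(0−238) = 238 − 154.7 = 83.3 → 83
  B: 55 − 35.75 = 19.25 → 19
rgb(13, 83, 19) = #0D5313.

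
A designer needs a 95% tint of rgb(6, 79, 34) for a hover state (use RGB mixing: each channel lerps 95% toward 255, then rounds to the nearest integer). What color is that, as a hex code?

Lerp each channel 95% toward 255:
  R: 6 + 0.95×(255−6) = 6 + 236.55 = 242.55 → 243
  G: 79 + 0.95×(255−79) = 79 + 167.2 = 246.2 → 246
  B: 34 + 0.95×(255−34) = 34 + 209.95 = 243.95 → 244
rgb(243, 246, 244) = #F3F6F4.

#F3F6F4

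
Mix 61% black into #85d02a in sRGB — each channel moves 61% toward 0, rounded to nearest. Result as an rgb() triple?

#85d02a is rgb(133, 208, 42).
A 61% shade moves each channel 61% toward 0:
  R: 133 + 0.61×(0−133) = 133 − 81.13 = 51.87 → 52
  G: 208 + 0.61×(0−208) = 208 − 126.88 = 81.12 → 81
  B: 42 − 25.62 = 16.38 → 16

rgb(52, 81, 16)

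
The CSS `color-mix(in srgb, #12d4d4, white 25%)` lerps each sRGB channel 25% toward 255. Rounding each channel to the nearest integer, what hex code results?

#4ddfdf

#12d4d4 is rgb(18, 212, 212).
Lerp each channel 25% toward 255:
  R: 18 + 0.25×(255−18) = 18 + 59.25 = 77.25 → 77
  G: 212 + 10.75 = 222.75 → 223
  B: 212 + 0.25×(255−212) = 212 + 10.75 = 222.75 → 223
rgb(77, 223, 223) = #4ddfdf.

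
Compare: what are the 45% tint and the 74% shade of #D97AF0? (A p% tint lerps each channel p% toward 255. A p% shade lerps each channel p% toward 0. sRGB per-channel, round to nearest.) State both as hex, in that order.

#D97AF0 is rgb(217, 122, 240).
45% tint:
  R: 217 + 17.1 = 234.1 → 234
  G: 122 + 0.45×(255−122) = 122 + 59.85 = 181.85 → 182
  B: 240 + 0.45×(255−240) = 240 + 6.75 = 246.75 → 247
  → #EAB6F7
74% shade:
  R: 217 + 0.74×(0−217) = 217 − 160.58 = 56.42 → 56
  G: 122 + 0.74×(0−122) = 122 − 90.28 = 31.72 → 32
  B: 240 − 177.6 = 62.4 → 62
  → #38203E

#EAB6F7, #38203E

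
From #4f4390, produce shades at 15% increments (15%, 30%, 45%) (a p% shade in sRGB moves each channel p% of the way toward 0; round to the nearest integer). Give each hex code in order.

#43397a, #372f65, #2b254f

#4f4390 is rgb(79, 67, 144).
15%: (79 − 11.85 = 67.15→67, 67 − 10.05 = 56.95→57, 144 − 21.6 = 122.4→122) → #43397a
30%: (79 − 23.7 = 55.3→55, 67 − 20.1 = 46.9→47, 144 − 43.2 = 100.8→101) → #372f65
45%: (79 − 35.55 = 43.45→43, 67 − 30.15 = 36.85→37, 144 − 64.8 = 79.2→79) → #2b254f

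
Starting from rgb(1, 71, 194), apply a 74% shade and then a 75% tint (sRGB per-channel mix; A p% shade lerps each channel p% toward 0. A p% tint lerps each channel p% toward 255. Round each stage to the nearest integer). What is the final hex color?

#BFC4CC

Per channel, c → c + 0.74(0 − c):
  R: 1 + 0.74×(0−1) = 1 − 0.74 = 0.26 → 0
  G: 71 + 0.74×(0−71) = 71 − 52.54 = 18.46 → 18
  B: 194 − 143.56 = 50.44 → 50
After the shade: rgb(0, 18, 50) = #001232.
Per channel, c → c + 0.75(255 − c):
  R: 0 + 0.75×(255−0) = 0 + 191.25 = 191.25 → 191
  G: 18 + 0.75×(255−18) = 18 + 177.75 = 195.75 → 196
  B: 50 + 0.75×(255−50) = 50 + 153.75 = 203.75 → 204
rgb(191, 196, 204) = #BFC4CC.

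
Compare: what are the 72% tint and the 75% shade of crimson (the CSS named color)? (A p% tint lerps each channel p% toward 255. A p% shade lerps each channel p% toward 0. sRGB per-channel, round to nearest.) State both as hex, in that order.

#f5bdc8, #37050f

CSS crimson is rgb(220, 20, 60).
72% tint:
  R: 220 + 25.2 = 245.2 → 245
  G: 20 + 169.2 = 189.2 → 189
  B: 60 + 140.4 = 200.4 → 200
  → #f5bdc8
75% shade:
  R: 220 − 165 = 55 → 55
  G: 20 − 15 = 5 → 5
  B: 60 + 0.75×(0−60) = 60 − 45 = 15 → 15
  → #37050f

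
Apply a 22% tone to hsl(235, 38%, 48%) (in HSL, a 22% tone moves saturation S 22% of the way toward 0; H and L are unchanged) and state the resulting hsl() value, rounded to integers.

S moves 22% from 38 toward 0: 38 − 8.36 = 29.64 → 30.
H and L are unchanged.

hsl(235, 30%, 48%)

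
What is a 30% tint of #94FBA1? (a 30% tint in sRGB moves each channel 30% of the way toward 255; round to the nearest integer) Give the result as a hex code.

#94FBA1 is rgb(148, 251, 161).
Per channel, c → c + 0.3(255 − c):
  R: 148 + 32.1 = 180.1 → 180
  G: 251 + 1.2 = 252.2 → 252
  B: 161 + 0.3×(255−161) = 161 + 28.2 = 189.2 → 189
rgb(180, 252, 189) = #B4FCBD.

#B4FCBD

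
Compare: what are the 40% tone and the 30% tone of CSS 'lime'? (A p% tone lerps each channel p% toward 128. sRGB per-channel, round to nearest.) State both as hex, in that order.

#33CC33, #26D926

CSS lime is rgb(0, 255, 0).
40% tone:
  R: 0 + 51.2 = 51.2 → 51
  G: 255 + 0.4×(128−255) = 255 − 50.8 = 204.2 → 204
  B: 0 + 51.2 = 51.2 → 51
  → #33CC33
30% tone:
  R: 0 + 0.3×(128−0) = 0 + 38.4 = 38.4 → 38
  G: 255 + 0.3×(128−255) = 255 − 38.1 = 216.9 → 217
  B: 0 + 38.4 = 38.4 → 38
  → #26D926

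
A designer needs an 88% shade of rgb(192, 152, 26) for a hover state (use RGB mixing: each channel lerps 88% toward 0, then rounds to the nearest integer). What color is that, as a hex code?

Per channel, c → c + 0.88(0 − c):
  R: 192 − 168.96 = 23.04 → 23
  G: 152 − 133.76 = 18.24 → 18
  B: 26 + 0.88×(0−26) = 26 − 22.88 = 3.12 → 3
rgb(23, 18, 3) = #171203.

#171203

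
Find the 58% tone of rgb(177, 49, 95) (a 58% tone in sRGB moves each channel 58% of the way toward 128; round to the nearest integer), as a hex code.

#955f72

Per channel, c → c + 0.58(128 − c):
  R: 177 + 0.58×(128−177) = 177 − 28.42 = 148.58 → 149
  G: 49 + 0.58×(128−49) = 49 + 45.82 = 94.82 → 95
  B: 95 + 19.14 = 114.14 → 114
rgb(149, 95, 114) = #955f72.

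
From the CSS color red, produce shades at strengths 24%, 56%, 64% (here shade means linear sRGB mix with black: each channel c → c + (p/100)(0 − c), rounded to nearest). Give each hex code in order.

CSS red is rgb(255, 0, 0).
24%: (255 − 61.2 = 193.8→194, 0→0, 0→0) → #C20000
56%: (255 − 142.8 = 112.2→112, 0→0, 0→0) → #700000
64%: (255 − 163.2 = 91.8→92, 0→0, 0→0) → #5C0000

#C20000, #700000, #5C0000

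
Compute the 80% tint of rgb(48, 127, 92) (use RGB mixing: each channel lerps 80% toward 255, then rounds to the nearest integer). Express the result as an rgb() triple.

rgb(214, 229, 222)

Lerp each channel 80% toward 255:
  R: 48 + 0.8×(255−48) = 48 + 165.6 = 213.6 → 214
  G: 127 + 0.8×(255−127) = 127 + 102.4 = 229.4 → 229
  B: 92 + 130.4 = 222.4 → 222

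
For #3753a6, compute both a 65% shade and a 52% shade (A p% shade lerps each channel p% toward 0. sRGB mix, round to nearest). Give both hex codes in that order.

#131d3a, #1a2850

#3753a6 is rgb(55, 83, 166).
65% shade:
  R: 55 − 35.75 = 19.25 → 19
  G: 83 − 53.95 = 29.05 → 29
  B: 166 − 107.9 = 58.1 → 58
  → #131d3a
52% shade:
  R: 55 + 0.52×(0−55) = 55 − 28.6 = 26.4 → 26
  G: 83 + 0.52×(0−83) = 83 − 43.16 = 39.84 → 40
  B: 166 − 86.32 = 79.68 → 80
  → #1a2850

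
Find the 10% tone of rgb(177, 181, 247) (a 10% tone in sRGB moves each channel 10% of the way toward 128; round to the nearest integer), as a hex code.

Per channel, c → c + 0.1(128 − c):
  R: 177 + 0.1×(128−177) = 177 − 4.9 = 172.1 → 172
  G: 181 − 5.3 = 175.7 → 176
  B: 247 + 0.1×(128−247) = 247 − 11.9 = 235.1 → 235
rgb(172, 176, 235) = #ACB0EB.

#ACB0EB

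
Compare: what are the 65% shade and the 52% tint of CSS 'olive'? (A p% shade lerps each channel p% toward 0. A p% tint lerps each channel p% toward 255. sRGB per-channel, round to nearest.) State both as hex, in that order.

#2d2d00, #c2c285

CSS olive is rgb(128, 128, 0).
65% shade:
  R: 128 + 0.65×(0−128) = 128 − 83.2 = 44.8 → 45
  G: 128 − 83.2 = 44.8 → 45
  B: 0 + 0 = 0 → 0
  → #2d2d00
52% tint:
  R: 128 + 66.04 = 194.04 → 194
  G: 128 + 0.52×(255−128) = 128 + 66.04 = 194.04 → 194
  B: 0 + 132.6 = 132.6 → 133
  → #c2c285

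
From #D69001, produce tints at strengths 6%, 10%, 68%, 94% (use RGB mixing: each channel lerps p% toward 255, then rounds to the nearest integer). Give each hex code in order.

#D69001 is rgb(214, 144, 1).
6%: (214 + 2.46 = 216.46→216, 144 + 6.66 = 150.66→151, 1 + 15.24 = 16.24→16) → #D89710
10%: (214 + 4.1 = 218.1→218, 144 + 11.1 = 155.1→155, 1 + 25.4 = 26.4→26) → #DA9B1A
68%: (214 + 27.88 = 241.88→242, 144 + 75.48 = 219.48→219, 1 + 172.72 = 173.72→174) → #F2DBAE
94%: (214 + 38.54 = 252.54→253, 144 + 104.34 = 248.34→248, 1 + 238.76 = 239.76→240) → #FDF8F0

#D89710, #DA9B1A, #F2DBAE, #FDF8F0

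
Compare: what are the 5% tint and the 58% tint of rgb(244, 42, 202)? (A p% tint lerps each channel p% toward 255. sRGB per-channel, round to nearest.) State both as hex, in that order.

#f535cd, #faa6e9

5% tint:
  R: 244 + 0.05×(255−244) = 244 + 0.55 = 244.55 → 245
  G: 42 + 0.05×(255−42) = 42 + 10.65 = 52.65 → 53
  B: 202 + 0.05×(255−202) = 202 + 2.65 = 204.65 → 205
  → #f535cd
58% tint:
  R: 244 + 0.58×(255−244) = 244 + 6.38 = 250.38 → 250
  G: 42 + 123.54 = 165.54 → 166
  B: 202 + 0.58×(255−202) = 202 + 30.74 = 232.74 → 233
  → #faa6e9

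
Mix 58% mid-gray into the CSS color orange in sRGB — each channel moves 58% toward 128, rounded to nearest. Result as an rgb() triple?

rgb(181, 144, 74)

CSS orange is rgb(255, 165, 0).
Lerp each channel 58% toward 128:
  R: 255 + 0.58×(128−255) = 255 − 73.66 = 181.34 → 181
  G: 165 + 0.58×(128−165) = 165 − 21.46 = 143.54 → 144
  B: 0 + 74.24 = 74.24 → 74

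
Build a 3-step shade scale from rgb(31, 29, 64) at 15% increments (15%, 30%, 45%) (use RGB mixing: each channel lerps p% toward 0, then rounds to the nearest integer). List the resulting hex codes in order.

#1a1936, #16142d, #111023

15%: (31 − 4.65 = 26.35→26, 29 − 4.35 = 24.65→25, 64 − 9.6 = 54.4→54) → #1a1936
30%: (31 − 9.3 = 21.7→22, 29 − 8.7 = 20.3→20, 64 − 19.2 = 44.8→45) → #16142d
45%: (31 − 13.95 = 17.05→17, 29 − 13.05 = 15.95→16, 64 − 28.8 = 35.2→35) → #111023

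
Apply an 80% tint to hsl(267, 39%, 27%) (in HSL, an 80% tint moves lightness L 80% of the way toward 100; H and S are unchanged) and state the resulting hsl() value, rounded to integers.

hsl(267, 39%, 85%)

L moves 80% from 27 toward 100: 27 + 58.4 = 85.4 → 85.
H and S are unchanged.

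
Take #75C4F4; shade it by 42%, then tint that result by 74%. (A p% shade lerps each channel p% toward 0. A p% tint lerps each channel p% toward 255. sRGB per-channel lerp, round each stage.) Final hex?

#CEDAE2

#75C4F4 is rgb(117, 196, 244).
Lerp each channel 42% toward 0:
  R: 117 + 0.42×(0−117) = 117 − 49.14 = 67.86 → 68
  G: 196 + 0.42×(0−196) = 196 − 82.32 = 113.68 → 114
  B: 244 − 102.48 = 141.52 → 142
After the shade: rgb(68, 114, 142) = #44728E.
A 74% tint moves each channel 74% toward 255:
  R: 68 + 0.74×(255−68) = 68 + 138.38 = 206.38 → 206
  G: 114 + 0.74×(255−114) = 114 + 104.34 = 218.34 → 218
  B: 142 + 0.74×(255−142) = 142 + 83.62 = 225.62 → 226
rgb(206, 218, 226) = #CEDAE2.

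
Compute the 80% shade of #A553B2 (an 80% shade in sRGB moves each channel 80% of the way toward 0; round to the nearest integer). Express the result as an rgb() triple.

rgb(33, 17, 36)

#A553B2 is rgb(165, 83, 178).
Per channel, c → c + 0.8(0 − c):
  R: 165 + 0.8×(0−165) = 165 − 132 = 33 → 33
  G: 83 + 0.8×(0−83) = 83 − 66.4 = 16.6 → 17
  B: 178 − 142.4 = 35.6 → 36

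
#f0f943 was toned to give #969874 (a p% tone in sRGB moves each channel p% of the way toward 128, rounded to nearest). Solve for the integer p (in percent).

80%

#f0f943 is rgb(240, 249, 67); #969874 is rgb(150, 152, 116).
On the G channel (widest range): 152 ≈ 249 + (p/100)(128 − 249), so p ≈ 100×(152 − 249)/(128 − 249) = -9700/-121 = 80.17.
p = 80 reproduces all three channels after rounding.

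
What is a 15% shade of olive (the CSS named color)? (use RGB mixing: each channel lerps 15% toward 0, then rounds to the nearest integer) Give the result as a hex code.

CSS olive is rgb(128, 128, 0).
Lerp each channel 15% toward 0:
  R: 128 − 19.2 = 108.8 → 109
  G: 128 − 19.2 = 108.8 → 109
  B: 0 + 0.15×(0−0) = 0 + 0 = 0 → 0
rgb(109, 109, 0) = #6d6d00.

#6d6d00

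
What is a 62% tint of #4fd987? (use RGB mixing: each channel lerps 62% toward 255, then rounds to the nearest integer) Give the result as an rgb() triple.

#4fd987 is rgb(79, 217, 135).
Per channel, c → c + 0.62(255 − c):
  R: 79 + 109.12 = 188.12 → 188
  G: 217 + 0.62×(255−217) = 217 + 23.56 = 240.56 → 241
  B: 135 + 0.62×(255−135) = 135 + 74.4 = 209.4 → 209

rgb(188, 241, 209)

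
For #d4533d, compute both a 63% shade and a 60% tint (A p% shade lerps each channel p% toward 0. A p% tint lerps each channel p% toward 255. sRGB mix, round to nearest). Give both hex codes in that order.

#d4533d is rgb(212, 83, 61).
63% shade:
  R: 212 + 0.63×(0−212) = 212 − 133.56 = 78.44 → 78
  G: 83 + 0.63×(0−83) = 83 − 52.29 = 30.71 → 31
  B: 61 + 0.63×(0−61) = 61 − 38.43 = 22.57 → 23
  → #4e1f17
60% tint:
  R: 212 + 0.6×(255−212) = 212 + 25.8 = 237.8 → 238
  G: 83 + 103.2 = 186.2 → 186
  B: 61 + 0.6×(255−61) = 61 + 116.4 = 177.4 → 177
  → #eebab1

#4e1f17, #eebab1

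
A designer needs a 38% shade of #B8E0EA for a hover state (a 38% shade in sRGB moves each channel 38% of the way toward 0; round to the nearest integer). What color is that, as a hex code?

#728B91

#B8E0EA is rgb(184, 224, 234).
Per channel, c → c + 0.38(0 − c):
  R: 184 + 0.38×(0−184) = 184 − 69.92 = 114.08 → 114
  G: 224 + 0.38×(0−224) = 224 − 85.12 = 138.88 → 139
  B: 234 + 0.38×(0−234) = 234 − 88.92 = 145.08 → 145
rgb(114, 139, 145) = #728B91.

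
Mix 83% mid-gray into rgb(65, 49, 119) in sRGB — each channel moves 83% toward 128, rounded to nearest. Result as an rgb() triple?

An 83% tone moves each channel 83% toward 128:
  R: 65 + 52.29 = 117.29 → 117
  G: 49 + 0.83×(128−49) = 49 + 65.57 = 114.57 → 115
  B: 119 + 0.83×(128−119) = 119 + 7.47 = 126.47 → 126

rgb(117, 115, 126)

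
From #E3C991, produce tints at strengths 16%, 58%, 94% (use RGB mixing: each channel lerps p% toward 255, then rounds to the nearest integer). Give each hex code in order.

#E7D2A3, #F3E8D1, #FDFCF8

#E3C991 is rgb(227, 201, 145).
16%: (227 + 4.48 = 231.48→231, 201 + 8.64 = 209.64→210, 145 + 17.6 = 162.6→163) → #E7D2A3
58%: (227 + 16.24 = 243.24→243, 201 + 31.32 = 232.32→232, 145 + 63.8 = 208.8→209) → #F3E8D1
94%: (227 + 26.32 = 253.32→253, 201 + 50.76 = 251.76→252, 145 + 103.4 = 248.4→248) → #FDFCF8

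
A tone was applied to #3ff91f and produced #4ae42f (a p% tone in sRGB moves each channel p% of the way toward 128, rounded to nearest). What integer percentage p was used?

17%

#3ff91f is rgb(63, 249, 31); #4ae42f is rgb(74, 228, 47).
On the G channel (widest range): 228 ≈ 249 + (p/100)(128 − 249), so p ≈ 100×(228 − 249)/(128 − 249) = -2100/-121 = 17.36.
p = 17 reproduces all three channels after rounding.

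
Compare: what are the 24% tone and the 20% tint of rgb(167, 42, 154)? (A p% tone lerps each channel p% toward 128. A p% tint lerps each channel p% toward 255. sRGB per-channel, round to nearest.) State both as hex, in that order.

24% tone:
  R: 167 + 0.24×(128−167) = 167 − 9.36 = 157.64 → 158
  G: 42 + 0.24×(128−42) = 42 + 20.64 = 62.64 → 63
  B: 154 − 6.24 = 147.76 → 148
  → #9e3f94
20% tint:
  R: 167 + 17.6 = 184.6 → 185
  G: 42 + 42.6 = 84.6 → 85
  B: 154 + 0.2×(255−154) = 154 + 20.2 = 174.2 → 174
  → #b955ae

#9e3f94, #b955ae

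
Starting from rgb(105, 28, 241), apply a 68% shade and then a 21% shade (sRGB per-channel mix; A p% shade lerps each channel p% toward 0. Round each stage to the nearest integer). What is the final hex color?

#1B073D

A 68% shade moves each channel 68% toward 0:
  R: 105 + 0.68×(0−105) = 105 − 71.4 = 33.6 → 34
  G: 28 + 0.68×(0−28) = 28 − 19.04 = 8.96 → 9
  B: 241 + 0.68×(0−241) = 241 − 163.88 = 77.12 → 77
After the shade: rgb(34, 9, 77) = #22094D.
Per channel, c → c + 0.21(0 − c):
  R: 34 + 0.21×(0−34) = 34 − 7.14 = 26.86 → 27
  G: 9 + 0.21×(0−9) = 9 − 1.89 = 7.11 → 7
  B: 77 − 16.17 = 60.83 → 61
rgb(27, 7, 61) = #1B073D.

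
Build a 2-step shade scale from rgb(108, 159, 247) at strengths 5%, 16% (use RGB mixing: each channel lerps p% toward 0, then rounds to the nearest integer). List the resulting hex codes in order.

5%: (108 − 5.4 = 102.6→103, 159 − 7.95 = 151.05→151, 247 − 12.35 = 234.65→235) → #6797EB
16%: (108 − 17.28 = 90.72→91, 159 − 25.44 = 133.56→134, 247 − 39.52 = 207.48→207) → #5B86CF

#6797EB, #5B86CF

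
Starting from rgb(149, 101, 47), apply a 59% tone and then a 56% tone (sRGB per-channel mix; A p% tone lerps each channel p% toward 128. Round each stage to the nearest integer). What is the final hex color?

Per channel, c → c + 0.59(128 − c):
  R: 149 + 0.59×(128−149) = 149 − 12.39 = 136.61 → 137
  G: 101 + 15.93 = 116.93 → 117
  B: 47 + 0.59×(128−47) = 47 + 47.79 = 94.79 → 95
After the tone: rgb(137, 117, 95) = #89755F.
Lerp each channel 56% toward 128:
  R: 137 − 5.04 = 131.96 → 132
  G: 117 + 0.56×(128−117) = 117 + 6.16 = 123.16 → 123
  B: 95 + 0.56×(128−95) = 95 + 18.48 = 113.48 → 113
rgb(132, 123, 113) = #847B71.

#847B71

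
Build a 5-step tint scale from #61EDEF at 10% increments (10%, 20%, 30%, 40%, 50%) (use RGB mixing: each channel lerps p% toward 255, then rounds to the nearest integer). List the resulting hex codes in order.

#61EDEF is rgb(97, 237, 239).
10%: (97 + 15.8 = 112.8→113, 237 + 1.8 = 238.8→239, 239 + 1.6 = 240.6→241) → #71EFF1
20%: (97 + 31.6 = 128.6→129, 237 + 3.6 = 240.6→241, 239 + 3.2 = 242.2→242) → #81F1F2
30%: (97 + 47.4 = 144.4→144, 237 + 5.4 = 242.4→242, 239 + 4.8 = 243.8→244) → #90F2F4
40%: (97 + 63.2 = 160.2→160, 237 + 7.2 = 244.2→244, 239 + 6.4 = 245.4→245) → #A0F4F5
50%: (97 + 79 = 176→176, 237 + 9 = 246→246, 239 + 8 = 247→247) → #B0F6F7

#71EFF1, #81F1F2, #90F2F4, #A0F4F5, #B0F6F7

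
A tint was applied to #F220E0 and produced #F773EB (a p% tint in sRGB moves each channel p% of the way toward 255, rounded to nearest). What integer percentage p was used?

37%

#F220E0 is rgb(242, 32, 224); #F773EB is rgb(247, 115, 235).
On the G channel (widest range): 115 ≈ 32 + (p/100)(255 − 32), so p ≈ 100×(115 − 32)/(255 − 32) = 8300/223 = 37.22.
p = 37 reproduces all three channels after rounding.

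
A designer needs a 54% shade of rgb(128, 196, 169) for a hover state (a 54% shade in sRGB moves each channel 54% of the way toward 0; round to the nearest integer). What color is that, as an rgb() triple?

A 54% shade moves each channel 54% toward 0:
  R: 128 + 0.54×(0−128) = 128 − 69.12 = 58.88 → 59
  G: 196 + 0.54×(0−196) = 196 − 105.84 = 90.16 → 90
  B: 169 − 91.26 = 77.74 → 78

rgb(59, 90, 78)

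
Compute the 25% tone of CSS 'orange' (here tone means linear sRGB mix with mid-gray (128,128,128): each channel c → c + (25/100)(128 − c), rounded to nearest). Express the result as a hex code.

CSS orange is rgb(255, 165, 0).
Per channel, c → c + 0.25(128 − c):
  R: 255 − 31.75 = 223.25 → 223
  G: 165 + 0.25×(128−165) = 165 − 9.25 = 155.75 → 156
  B: 0 + 0.25×(128−0) = 0 + 32 = 32 → 32
rgb(223, 156, 32) = #DF9C20.

#DF9C20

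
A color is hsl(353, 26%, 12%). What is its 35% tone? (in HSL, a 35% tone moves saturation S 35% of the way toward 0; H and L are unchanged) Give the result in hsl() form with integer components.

S moves 35% from 26 toward 0: 26 − 9.1 = 16.9 → 17.
H and L are unchanged.

hsl(353, 17%, 12%)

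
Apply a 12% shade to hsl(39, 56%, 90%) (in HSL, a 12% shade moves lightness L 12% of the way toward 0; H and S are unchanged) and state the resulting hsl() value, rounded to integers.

L moves 12% from 90 toward 0: 90 − 10.8 = 79.2 → 79.
H and S are unchanged.

hsl(39, 56%, 79%)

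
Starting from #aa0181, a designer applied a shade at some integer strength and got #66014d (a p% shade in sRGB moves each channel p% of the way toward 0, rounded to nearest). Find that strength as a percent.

#aa0181 is rgb(170, 1, 129); #66014d is rgb(102, 1, 77).
On the R channel (widest range): 102 ≈ 170 + (p/100)(0 − 170), so p ≈ 100×(102 − 170)/(0 − 170) = -6800/-170 = 40.00.
p = 40 reproduces all three channels after rounding.

40%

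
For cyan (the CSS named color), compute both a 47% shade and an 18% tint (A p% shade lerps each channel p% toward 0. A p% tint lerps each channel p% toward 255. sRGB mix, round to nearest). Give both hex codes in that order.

CSS cyan is rgb(0, 255, 255).
47% shade:
  R: 0 + 0.47×(0−0) = 0 + 0 = 0 → 0
  G: 255 + 0.47×(0−255) = 255 − 119.85 = 135.15 → 135
  B: 255 + 0.47×(0−255) = 255 − 119.85 = 135.15 → 135
  → #008787
18% tint:
  R: 0 + 45.9 = 45.9 → 46
  G: 255 + 0 = 255 → 255
  B: 255 + 0.18×(255−255) = 255 + 0 = 255 → 255
  → #2EFFFF

#008787, #2EFFFF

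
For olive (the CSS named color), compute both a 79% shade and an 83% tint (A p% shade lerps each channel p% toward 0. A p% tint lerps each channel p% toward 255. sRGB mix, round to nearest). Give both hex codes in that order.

CSS olive is rgb(128, 128, 0).
79% shade:
  R: 128 + 0.79×(0−128) = 128 − 101.12 = 26.88 → 27
  G: 128 − 101.12 = 26.88 → 27
  B: 0 + 0.79×(0−0) = 0 + 0 = 0 → 0
  → #1B1B00
83% tint:
  R: 128 + 105.41 = 233.41 → 233
  G: 128 + 105.41 = 233.41 → 233
  B: 0 + 0.83×(255−0) = 0 + 211.65 = 211.65 → 212
  → #E9E9D4

#1B1B00, #E9E9D4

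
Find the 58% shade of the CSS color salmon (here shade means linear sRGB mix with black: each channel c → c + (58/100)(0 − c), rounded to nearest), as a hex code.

CSS salmon is rgb(250, 128, 114).
Lerp each channel 58% toward 0:
  R: 250 − 145 = 105 → 105
  G: 128 + 0.58×(0−128) = 128 − 74.24 = 53.76 → 54
  B: 114 + 0.58×(0−114) = 114 − 66.12 = 47.88 → 48
rgb(105, 54, 48) = #693630.

#693630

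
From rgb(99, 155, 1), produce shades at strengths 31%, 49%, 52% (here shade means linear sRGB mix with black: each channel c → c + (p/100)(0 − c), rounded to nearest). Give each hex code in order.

#446b01, #324f01, #304a00

31%: (99 − 30.69 = 68.31→68, 155 − 48.05 = 106.95→107, 1→1) → #446b01
49%: (99 − 48.51 = 50.49→50, 155 − 75.95 = 79.05→79, 1→1) → #324f01
52%: (99 − 51.48 = 47.52→48, 155 − 80.6 = 74.4→74, 1 − 0.52 = 0.48→0) → #304a00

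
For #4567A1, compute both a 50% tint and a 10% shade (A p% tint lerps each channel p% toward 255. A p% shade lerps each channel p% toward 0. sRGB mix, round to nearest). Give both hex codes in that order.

#A2B3D0, #3E5D91

#4567A1 is rgb(69, 103, 161).
50% tint:
  R: 69 + 0.5×(255−69) = 69 + 93 = 162 → 162
  G: 103 + 76 = 179 → 179
  B: 161 + 47 = 208 → 208
  → #A2B3D0
10% shade:
  R: 69 + 0.1×(0−69) = 69 − 6.9 = 62.1 → 62
  G: 103 + 0.1×(0−103) = 103 − 10.3 = 92.7 → 93
  B: 161 + 0.1×(0−161) = 161 − 16.1 = 144.9 → 145
  → #3E5D91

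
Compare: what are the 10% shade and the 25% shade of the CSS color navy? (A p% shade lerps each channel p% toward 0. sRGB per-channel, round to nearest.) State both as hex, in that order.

#000073, #000060

CSS navy is rgb(0, 0, 128).
10% shade:
  R: 0 + 0.1×(0−0) = 0 + 0 = 0 → 0
  G: 0 + 0.1×(0−0) = 0 + 0 = 0 → 0
  B: 128 − 12.8 = 115.2 → 115
  → #000073
25% shade:
  R: 0 + 0.25×(0−0) = 0 + 0 = 0 → 0
  G: 0 + 0.25×(0−0) = 0 + 0 = 0 → 0
  B: 128 + 0.25×(0−128) = 128 − 32 = 96 → 96
  → #000060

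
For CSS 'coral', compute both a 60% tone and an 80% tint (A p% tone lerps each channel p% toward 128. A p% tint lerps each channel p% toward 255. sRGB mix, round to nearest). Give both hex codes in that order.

#B3806D, #FFE5DC

CSS coral is rgb(255, 127, 80).
60% tone:
  R: 255 + 0.6×(128−255) = 255 − 76.2 = 178.8 → 179
  G: 127 + 0.6 = 127.6 → 128
  B: 80 + 28.8 = 108.8 → 109
  → #B3806D
80% tint:
  R: 255 + 0.8×(255−255) = 255 + 0 = 255 → 255
  G: 127 + 0.8×(255−127) = 127 + 102.4 = 229.4 → 229
  B: 80 + 0.8×(255−80) = 80 + 140 = 220 → 220
  → #FFE5DC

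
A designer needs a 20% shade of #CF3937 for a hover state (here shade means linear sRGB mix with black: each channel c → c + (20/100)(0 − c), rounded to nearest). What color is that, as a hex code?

#A62E2C

#CF3937 is rgb(207, 57, 55).
Lerp each channel 20% toward 0:
  R: 207 + 0.2×(0−207) = 207 − 41.4 = 165.6 → 166
  G: 57 + 0.2×(0−57) = 57 − 11.4 = 45.6 → 46
  B: 55 + 0.2×(0−55) = 55 − 11 = 44 → 44
rgb(166, 46, 44) = #A62E2C.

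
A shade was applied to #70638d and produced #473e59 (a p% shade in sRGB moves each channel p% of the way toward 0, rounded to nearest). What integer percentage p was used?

#70638d is rgb(112, 99, 141); #473e59 is rgb(71, 62, 89).
On the B channel (widest range): 89 ≈ 141 + (p/100)(0 − 141), so p ≈ 100×(89 − 141)/(0 − 141) = -5200/-141 = 36.88.
p = 37 reproduces all three channels after rounding.

37%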